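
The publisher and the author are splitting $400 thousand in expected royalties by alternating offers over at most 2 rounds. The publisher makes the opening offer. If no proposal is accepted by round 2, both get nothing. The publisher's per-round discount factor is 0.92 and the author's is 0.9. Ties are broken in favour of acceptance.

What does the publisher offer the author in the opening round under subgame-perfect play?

360

Solve by backward induction from round 2.
Round 2 (the author proposes): the publisher will accept anything ≥ 0, so the author offers 0 and keeps 400.
Round 1 (the publisher proposes): the author can get 400 next round, worth 0.9 × 400 = 360 now; the publisher offers that and keeps 40.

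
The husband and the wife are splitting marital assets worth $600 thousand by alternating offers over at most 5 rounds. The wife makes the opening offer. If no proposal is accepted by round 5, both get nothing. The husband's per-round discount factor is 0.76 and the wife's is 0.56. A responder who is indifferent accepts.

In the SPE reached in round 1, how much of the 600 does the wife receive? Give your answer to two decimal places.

313.97

Round 5 (the wife proposes): the husband will accept anything ≥ 0, so the wife offers 0 and keeps 600.
Round 4 (the husband proposes): the wife can get 600 next round, worth 0.56 × 600 = 336 now. The husband offers 336 and keeps 600 − 336 = 264.
Round 3 (the wife proposes): the husband can get 264 next round, worth 0.76 × 264 = 200.64 now, so the wife offers 200.64, keeping 399.36.
Round 2 (the husband proposes): the wife can get 399.36 next round, worth 0.56 × 399.36 = 223.6416 now; the husband offers that and keeps 376.3584.
Round 1 (the wife proposes): the husband can get 376.3584 next round, worth 0.76 × 376.3584 = 286.032384 now. The wife offers 286.032384 and keeps 600 − 286.032384 = 313.967616.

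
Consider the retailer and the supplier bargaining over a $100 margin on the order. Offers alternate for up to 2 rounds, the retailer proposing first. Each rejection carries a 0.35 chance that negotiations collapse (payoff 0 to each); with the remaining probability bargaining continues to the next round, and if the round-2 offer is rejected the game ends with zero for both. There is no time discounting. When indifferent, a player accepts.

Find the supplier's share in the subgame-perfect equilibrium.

65

Round 2 (the supplier proposes): rejection yields 0 for the retailer; the supplier offers 0 and keeps 100.
Round 1 (the retailer proposes): rejecting gives the supplier an expected 0.65 × 100 = 65; the retailer offers that and keeps 35.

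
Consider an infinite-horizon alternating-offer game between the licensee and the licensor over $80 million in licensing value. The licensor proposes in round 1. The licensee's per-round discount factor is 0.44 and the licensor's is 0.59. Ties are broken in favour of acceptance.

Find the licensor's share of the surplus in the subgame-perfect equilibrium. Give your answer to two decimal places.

60.51

In a stationary SPE each proposer offers the other exactly their discounted continuation value.
If the licensor keeps x when proposing and the licensee keeps y when proposing, then x = 80 − 0.44y and y = 80 − 0.59x.
Solving: x = 80(1 − 0.44) / (1 − 0.59·0.44) = 44.8 / 0.7404 ≈ 60.5078.
The licensee gets 80 − 60.5078 ≈ 19.4922.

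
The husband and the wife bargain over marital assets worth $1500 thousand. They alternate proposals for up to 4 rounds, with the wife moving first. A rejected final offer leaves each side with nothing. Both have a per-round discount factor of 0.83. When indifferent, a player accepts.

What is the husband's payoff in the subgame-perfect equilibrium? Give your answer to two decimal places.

1069.33

Work backward from the last round.
Round 4 (the husband proposes): the wife will accept anything ≥ 0, so the husband offers 0 and keeps 1500.
Round 3 (the wife proposes): the husband can get 1500 next round, worth 0.83 × 1500 = 1245 now, so the wife offers 1245, keeping 255.
Round 2 (the husband proposes): the wife can get 255 next round, worth 0.83 × 255 = 211.65 now, so the husband offers 211.65, keeping 1288.35.
Round 1 (the wife proposes): the husband can get 1288.35 next round, worth 0.83 × 1288.35 = 1069.3305 now; the wife offers that and keeps 430.6695.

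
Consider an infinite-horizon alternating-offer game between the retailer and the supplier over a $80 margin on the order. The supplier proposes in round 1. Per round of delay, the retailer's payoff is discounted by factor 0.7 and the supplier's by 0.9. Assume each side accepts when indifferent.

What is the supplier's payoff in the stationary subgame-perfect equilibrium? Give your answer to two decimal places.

In a stationary SPE each proposer offers the other exactly their discounted continuation value.
If the supplier keeps x when proposing and the retailer keeps y when proposing, then x = 80 − 0.7y and y = 80 − 0.9x.
Solving: x = 80(1 − 0.7) / (1 − 0.9·0.7) = 24 / 0.37 ≈ 64.8649.
The retailer gets 80 − 64.8649 ≈ 15.1351.

64.86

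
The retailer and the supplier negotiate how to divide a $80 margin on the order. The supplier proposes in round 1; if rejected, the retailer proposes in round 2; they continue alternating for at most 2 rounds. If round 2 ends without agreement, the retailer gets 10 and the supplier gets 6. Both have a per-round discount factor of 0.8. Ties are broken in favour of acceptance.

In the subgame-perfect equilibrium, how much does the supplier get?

20.8

Round 2 (the retailer proposes): the supplier gets 6 if talks fail, so the retailer offers 6 and keeps 74.
Round 1 (the supplier proposes): the retailer can get 74 next round, worth 0.8 × 74 = 59.2 now. The supplier offers 59.2 and keeps 80 − 59.2 = 20.8.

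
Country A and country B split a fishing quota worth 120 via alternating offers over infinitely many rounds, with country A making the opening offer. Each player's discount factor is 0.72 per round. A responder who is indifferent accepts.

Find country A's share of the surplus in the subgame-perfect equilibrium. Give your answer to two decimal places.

Let x be country A's share when country A proposes and y be country B's share when country B proposes.
Country B accepts iff offered ≥ 0.72·y, so x = 120 − 0.72y. Symmetrically y = 120 − 0.72x.
Substituting: x = 120 − 0.72(120 − 0.72x), giving x(1 − 0.72·0.72) = 120(1 − 0.72).
So x = 120 × 0.28 / 0.4816 ≈ 69.7674, and country B receives 120 − x ≈ 50.2326.

69.77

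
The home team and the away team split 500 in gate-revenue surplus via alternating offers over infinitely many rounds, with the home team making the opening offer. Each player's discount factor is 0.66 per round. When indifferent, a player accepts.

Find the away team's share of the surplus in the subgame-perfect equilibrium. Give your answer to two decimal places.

198.80

In a stationary SPE each proposer offers the other exactly their discounted continuation value.
If the home team keeps x when proposing and the away team keeps y when proposing, then x = 500 − 0.66y and y = 500 − 0.66x.
Solving: x = 500(1 − 0.66) / (1 − 0.66·0.66) = 170 / 0.5644 ≈ 301.2048.
The away team gets 500 − 301.2048 ≈ 198.7952.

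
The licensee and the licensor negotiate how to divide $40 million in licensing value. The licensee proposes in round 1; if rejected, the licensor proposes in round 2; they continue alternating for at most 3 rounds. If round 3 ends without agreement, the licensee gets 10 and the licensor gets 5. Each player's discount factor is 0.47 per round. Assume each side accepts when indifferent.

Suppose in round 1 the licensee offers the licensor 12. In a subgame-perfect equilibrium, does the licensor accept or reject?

Round 3 (the licensee proposes): the licensor gets 5 if talks fail, so the licensee offers 5 and keeps 35.
Round 2 (the licensor proposes): the licensee can get 35 next round, worth 0.47 × 35 = 16.45 now. The licensor offers 16.45 and keeps 40 − 16.45 = 23.55.
So by rejecting in round 1, the licensor gets 23.55 next round, worth 0.47 × 23.55 = 11.0685 now.
Offer 12 ≥ 11.0685, so the licensor accepts.

Accept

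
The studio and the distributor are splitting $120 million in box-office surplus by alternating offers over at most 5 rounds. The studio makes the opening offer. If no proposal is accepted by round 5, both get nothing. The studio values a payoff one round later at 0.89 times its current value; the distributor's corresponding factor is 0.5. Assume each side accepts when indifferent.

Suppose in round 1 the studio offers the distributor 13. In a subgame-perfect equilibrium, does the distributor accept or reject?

Accept

Work out the distributor's continuation value if the offer is rejected.
Round 5 (the studio proposes): the distributor will accept anything ≥ 0, so the studio offers 0 and keeps 120.
Round 4 (the distributor proposes): the studio can get 120 next round, worth 0.89 × 120 = 106.8 now, so the distributor offers 106.8, keeping 13.2.
Round 3 (the studio proposes): the distributor can get 13.2 next round, worth 0.5 × 13.2 = 6.6 now; the studio offers that and keeps 113.4.
Round 2 (the distributor proposes): the studio can get 113.4 next round, worth 0.89 × 113.4 = 100.926 now; the distributor offers that and keeps 19.074.
So by rejecting in round 1, the distributor gets 19.074 next round, worth 0.5 × 19.074 = 9.537 now.
Offer 13 ≥ 9.537, so the distributor accepts.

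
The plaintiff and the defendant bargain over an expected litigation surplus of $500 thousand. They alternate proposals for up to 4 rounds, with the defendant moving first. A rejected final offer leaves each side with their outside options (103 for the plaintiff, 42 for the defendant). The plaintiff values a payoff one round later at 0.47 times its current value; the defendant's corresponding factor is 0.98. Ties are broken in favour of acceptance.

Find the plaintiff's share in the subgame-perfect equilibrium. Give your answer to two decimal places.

103.85

Round 4 (the plaintiff proposes): the defendant gets 42 if talks fail, so the plaintiff offers 42 and keeps 458.
Round 3 (the defendant proposes): the plaintiff can get 458 next round, worth 0.47 × 458 = 215.26 now, so the defendant offers 215.26, keeping 284.74.
Round 2 (the plaintiff proposes): the defendant can get 284.74 next round, worth 0.98 × 284.74 = 279.0452 now; the plaintiff offers that and keeps 220.9548.
Round 1 (the defendant proposes): the plaintiff can get 220.9548 next round, worth 0.47 × 220.9548 = 103.848756 now; the defendant offers that and keeps 396.151244.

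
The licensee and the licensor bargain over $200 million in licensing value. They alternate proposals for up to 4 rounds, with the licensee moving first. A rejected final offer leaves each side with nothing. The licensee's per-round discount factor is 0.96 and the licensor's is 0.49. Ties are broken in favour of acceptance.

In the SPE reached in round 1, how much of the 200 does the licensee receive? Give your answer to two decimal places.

149.98

By backward induction:
Round 4 (the licensor proposes): the licensee will accept anything ≥ 0, so the licensor offers 0 and keeps 200.
Round 3 (the licensee proposes): the licensor can get 200 next round, worth 0.49 × 200 = 98 now. The licensee offers 98 and keeps 200 − 98 = 102.
Round 2 (the licensor proposes): the licensee can get 102 next round, worth 0.96 × 102 = 97.92 now. The licensor offers 97.92 and keeps 200 − 97.92 = 102.08.
Round 1 (the licensee proposes): the licensor can get 102.08 next round, worth 0.49 × 102.08 = 50.0192 now, so the licensee offers 50.0192, keeping 149.9808.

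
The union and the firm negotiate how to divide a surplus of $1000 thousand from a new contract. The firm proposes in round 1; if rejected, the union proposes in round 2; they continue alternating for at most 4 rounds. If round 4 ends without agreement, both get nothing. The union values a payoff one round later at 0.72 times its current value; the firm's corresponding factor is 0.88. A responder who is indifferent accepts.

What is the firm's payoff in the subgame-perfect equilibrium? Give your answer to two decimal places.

457.41

Round 4 (the union proposes): rejection yields 0 for the firm; the union offers 0 and keeps 1000.
Round 3 (the firm proposes): the union can get 1000 next round, worth 0.72 × 1000 = 720 now, so the firm offers 720, keeping 280.
Round 2 (the union proposes): the firm can get 280 next round, worth 0.88 × 280 = 246.4 now, so the union offers 246.4, keeping 753.6.
Round 1 (the firm proposes): the union can get 753.6 next round, worth 0.72 × 753.6 = 542.592 now. The firm offers 542.592 and keeps 1000 − 542.592 = 457.408.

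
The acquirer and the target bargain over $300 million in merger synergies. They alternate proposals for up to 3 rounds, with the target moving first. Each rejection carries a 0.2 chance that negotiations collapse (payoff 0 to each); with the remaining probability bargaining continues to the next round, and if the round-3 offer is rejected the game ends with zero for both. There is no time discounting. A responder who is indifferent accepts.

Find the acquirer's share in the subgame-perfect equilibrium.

By backward induction:
Round 3 (the target proposes): the acquirer will accept anything ≥ 0, so the target offers 0 and keeps 300.
Round 2 (the acquirer proposes): rejecting gives the target an expected 0.8 × 300 = 240, so the acquirer offers 240, keeping 60.
Round 1 (the target proposes): rejecting gives the acquirer an expected 0.8 × 60 = 48. The target offers 48 and keeps 300 − 48 = 252.

48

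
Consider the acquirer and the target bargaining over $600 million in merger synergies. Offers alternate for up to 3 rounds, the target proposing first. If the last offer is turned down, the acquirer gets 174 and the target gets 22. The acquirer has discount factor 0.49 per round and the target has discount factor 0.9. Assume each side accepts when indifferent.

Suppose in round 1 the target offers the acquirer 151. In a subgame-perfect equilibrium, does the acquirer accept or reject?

Work out the acquirer's continuation value if the offer is rejected.
Round 3 (the target proposes): the acquirer gets 174 if talks fail, so the target offers 174 and keeps 426.
Round 2 (the acquirer proposes): the target can get 426 next round, worth 0.9 × 426 = 383.4 now, so the acquirer offers 383.4, keeping 216.6.
So by rejecting in round 1, the acquirer gets 216.6 next round, worth 0.49 × 216.6 = 106.134 now.
Offer 151 ≥ 106.134, so the acquirer accepts.

Accept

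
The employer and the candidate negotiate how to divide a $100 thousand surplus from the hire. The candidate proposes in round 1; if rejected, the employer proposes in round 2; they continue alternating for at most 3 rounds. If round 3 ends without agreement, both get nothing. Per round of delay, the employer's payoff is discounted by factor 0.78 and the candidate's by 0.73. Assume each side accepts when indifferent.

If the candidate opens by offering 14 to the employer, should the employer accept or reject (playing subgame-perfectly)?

Reject

Round 3 (the candidate proposes): rejection yields 0 for the employer; the candidate offers 0 and keeps 100.
Round 2 (the employer proposes): the candidate can get 100 next round, worth 0.73 × 100 = 73 now; the employer offers that and keeps 27.
So by rejecting in round 1, the employer gets 27 next round, worth 0.78 × 27 = 21.06 now.
Offer 14 < 21.06, so the employer rejects.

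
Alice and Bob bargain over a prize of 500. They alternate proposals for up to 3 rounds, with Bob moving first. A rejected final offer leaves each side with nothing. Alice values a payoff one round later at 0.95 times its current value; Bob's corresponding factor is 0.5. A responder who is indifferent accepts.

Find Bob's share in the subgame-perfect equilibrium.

Round 3 (Bob proposes): Alice will accept anything ≥ 0, so Bob offers 0 and keeps 500.
Round 2 (Alice proposes): Bob can get 500 next round, worth 0.5 × 500 = 250 now; Alice offers that and keeps 250.
Round 1 (Bob proposes): Alice can get 250 next round, worth 0.95 × 250 = 237.5 now; Bob offers that and keeps 262.5.

262.5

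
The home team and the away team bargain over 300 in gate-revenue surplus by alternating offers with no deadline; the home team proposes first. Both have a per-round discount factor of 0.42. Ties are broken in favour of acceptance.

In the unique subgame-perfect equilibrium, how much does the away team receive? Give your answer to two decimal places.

Let x be the home team's share when the home team proposes and y be the away team's share when the away team proposes.
The away team accepts iff offered ≥ 0.42·y, so x = 300 − 0.42y. Symmetrically y = 300 − 0.42x.
Substituting: x = 300 − 0.42(300 − 0.42x), giving x(1 − 0.42·0.42) = 300(1 − 0.42).
So x = 300 × 0.58 / 0.8236 ≈ 211.2676, and the away team receives 300 − x ≈ 88.7324.

88.73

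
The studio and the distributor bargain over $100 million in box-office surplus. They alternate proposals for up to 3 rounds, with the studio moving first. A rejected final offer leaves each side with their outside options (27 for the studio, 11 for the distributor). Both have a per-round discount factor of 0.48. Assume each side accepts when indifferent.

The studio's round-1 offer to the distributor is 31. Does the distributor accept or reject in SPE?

Accept

Round 3 (the studio proposes): the distributor gets 11 if talks fail, so the studio offers 11 and keeps 89.
Round 2 (the distributor proposes): the studio can get 89 next round, worth 0.48 × 89 = 42.72 now. The distributor offers 42.72 and keeps 100 − 42.72 = 57.28.
So by rejecting in round 1, the distributor gets 57.28 next round, worth 0.48 × 57.28 = 27.4944 now.
Offer 31 ≥ 27.4944, so the distributor accepts.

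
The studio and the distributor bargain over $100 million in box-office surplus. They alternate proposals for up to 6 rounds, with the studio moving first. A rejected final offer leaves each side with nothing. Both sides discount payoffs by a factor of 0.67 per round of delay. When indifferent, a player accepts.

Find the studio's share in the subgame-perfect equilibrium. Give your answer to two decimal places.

Round 6 (the distributor proposes): the studio will accept anything ≥ 0, so the distributor offers 0 and keeps 100.
Round 5 (the studio proposes): the distributor can get 100 next round, worth 0.67 × 100 = 67 now; the studio offers that and keeps 33.
Round 4 (the distributor proposes): the studio can get 33 next round, worth 0.67 × 33 = 22.11 now. The distributor offers 22.11 and keeps 100 − 22.11 = 77.89.
Round 3 (the studio proposes): the distributor can get 77.89 next round, worth 0.67 × 77.89 = 52.1863 now, so the studio offers 52.1863, keeping 47.8137.
Round 2 (the distributor proposes): the studio can get 47.8137 next round, worth 0.67 × 47.8137 = 32.035179 now. The distributor offers 32.035179 and keeps 100 − 32.035179 = 67.964821.
Round 1 (the studio proposes): the distributor can get 67.964821 next round, worth 0.67 × 67.964821 = 45.53643007 now. The studio offers 45.53643007 and keeps 100 − 45.53643007 = 54.46356993.

54.46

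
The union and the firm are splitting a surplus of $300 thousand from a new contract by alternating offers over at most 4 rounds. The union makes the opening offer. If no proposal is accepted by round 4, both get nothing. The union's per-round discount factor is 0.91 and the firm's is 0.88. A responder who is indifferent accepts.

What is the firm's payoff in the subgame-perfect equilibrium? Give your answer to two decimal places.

235.17

Work backward from the last round.
Round 4 (the firm proposes): rejection yields 0 for the union; the firm offers 0 and keeps 300.
Round 3 (the union proposes): the firm can get 300 next round, worth 0.88 × 300 = 264 now. The union offers 264 and keeps 300 − 264 = 36.
Round 2 (the firm proposes): the union can get 36 next round, worth 0.91 × 36 = 32.76 now, so the firm offers 32.76, keeping 267.24.
Round 1 (the union proposes): the firm can get 267.24 next round, worth 0.88 × 267.24 = 235.1712 now, so the union offers 235.1712, keeping 64.8288.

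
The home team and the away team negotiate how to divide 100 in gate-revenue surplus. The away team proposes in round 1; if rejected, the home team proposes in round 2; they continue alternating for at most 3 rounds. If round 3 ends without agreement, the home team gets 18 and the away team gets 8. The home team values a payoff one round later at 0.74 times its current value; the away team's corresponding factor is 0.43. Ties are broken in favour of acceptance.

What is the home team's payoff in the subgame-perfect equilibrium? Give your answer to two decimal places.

47.91

Round 3 (the away team proposes): the home team gets 18 if talks fail, so the away team offers 18 and keeps 82.
Round 2 (the home team proposes): the away team can get 82 next round, worth 0.43 × 82 = 35.26 now, so the home team offers 35.26, keeping 64.74.
Round 1 (the away team proposes): the home team can get 64.74 next round, worth 0.74 × 64.74 = 47.9076 now; the away team offers that and keeps 52.0924.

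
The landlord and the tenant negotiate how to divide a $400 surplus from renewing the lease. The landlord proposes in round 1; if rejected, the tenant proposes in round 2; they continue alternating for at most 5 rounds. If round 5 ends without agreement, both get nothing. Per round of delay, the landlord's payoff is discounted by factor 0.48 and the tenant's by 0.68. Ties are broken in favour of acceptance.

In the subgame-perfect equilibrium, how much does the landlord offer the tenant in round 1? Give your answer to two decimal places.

Round 5 (the landlord proposes): the tenant will accept anything ≥ 0, so the landlord offers 0 and keeps 400.
Round 4 (the tenant proposes): the landlord can get 400 next round, worth 0.48 × 400 = 192 now. The tenant offers 192 and keeps 400 − 192 = 208.
Round 3 (the landlord proposes): the tenant can get 208 next round, worth 0.68 × 208 = 141.44 now, so the landlord offers 141.44, keeping 258.56.
Round 2 (the tenant proposes): the landlord can get 258.56 next round, worth 0.48 × 258.56 = 124.1088 now; the tenant offers that and keeps 275.8912.
Round 1 (the landlord proposes): the tenant can get 275.8912 next round, worth 0.68 × 275.8912 = 187.606016 now; the landlord offers that and keeps 212.393984.

187.61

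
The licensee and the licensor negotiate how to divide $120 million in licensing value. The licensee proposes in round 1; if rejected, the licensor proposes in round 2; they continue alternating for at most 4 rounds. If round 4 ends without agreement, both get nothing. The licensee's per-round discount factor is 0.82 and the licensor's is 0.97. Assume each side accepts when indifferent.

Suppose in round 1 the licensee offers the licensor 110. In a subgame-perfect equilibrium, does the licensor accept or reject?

Round 4 (the licensor proposes): the licensee will accept anything ≥ 0, so the licensor offers 0 and keeps 120.
Round 3 (the licensee proposes): the licensor can get 120 next round, worth 0.97 × 120 = 116.4 now. The licensee offers 116.4 and keeps 120 − 116.4 = 3.6.
Round 2 (the licensor proposes): the licensee can get 3.6 next round, worth 0.82 × 3.6 = 2.952 now, so the licensor offers 2.952, keeping 117.048.
So by rejecting in round 1, the licensor gets 117.048 next round, worth 0.97 × 117.048 = 113.53656 now.
Offer 110 < 113.53656, so the licensor rejects.

Reject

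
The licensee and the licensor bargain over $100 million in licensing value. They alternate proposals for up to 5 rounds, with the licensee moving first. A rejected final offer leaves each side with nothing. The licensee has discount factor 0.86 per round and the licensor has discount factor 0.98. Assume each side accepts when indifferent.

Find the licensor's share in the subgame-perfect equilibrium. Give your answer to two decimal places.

25.28

Solve by backward induction from round 5.
Round 5 (the licensee proposes): the licensor will accept anything ≥ 0, so the licensee offers 0 and keeps 100.
Round 4 (the licensor proposes): the licensee can get 100 next round, worth 0.86 × 100 = 86 now. The licensor offers 86 and keeps 100 − 86 = 14.
Round 3 (the licensee proposes): the licensor can get 14 next round, worth 0.98 × 14 = 13.72 now, so the licensee offers 13.72, keeping 86.28.
Round 2 (the licensor proposes): the licensee can get 86.28 next round, worth 0.86 × 86.28 = 74.2008 now, so the licensor offers 74.2008, keeping 25.7992.
Round 1 (the licensee proposes): the licensor can get 25.7992 next round, worth 0.98 × 25.7992 = 25.283216 now; the licensee offers that and keeps 74.716784.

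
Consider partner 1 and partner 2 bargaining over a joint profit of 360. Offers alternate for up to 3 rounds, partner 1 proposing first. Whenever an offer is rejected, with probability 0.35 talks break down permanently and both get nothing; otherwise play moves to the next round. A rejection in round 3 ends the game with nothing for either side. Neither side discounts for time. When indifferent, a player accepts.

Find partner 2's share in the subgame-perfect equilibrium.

Round 3 (partner 1 proposes): rejection yields 0 for partner 2; partner 1 offers 0 and keeps 360.
Round 2 (partner 2 proposes): rejecting gives partner 1 an expected 0.65 × 360 = 234; partner 2 offers that and keeps 126.
Round 1 (partner 1 proposes): rejecting gives partner 2 an expected 0.65 × 126 = 81.9, so partner 1 offers 81.9, keeping 278.1.

81.9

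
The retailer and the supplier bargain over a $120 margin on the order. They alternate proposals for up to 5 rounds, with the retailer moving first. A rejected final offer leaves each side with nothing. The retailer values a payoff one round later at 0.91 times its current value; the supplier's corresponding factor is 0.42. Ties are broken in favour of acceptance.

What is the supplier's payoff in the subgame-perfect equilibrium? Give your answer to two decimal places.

6.27

Round 5 (the retailer proposes): rejection yields 0 for the supplier; the retailer offers 0 and keeps 120.
Round 4 (the supplier proposes): the retailer can get 120 next round, worth 0.91 × 120 = 109.2 now, so the supplier offers 109.2, keeping 10.8.
Round 3 (the retailer proposes): the supplier can get 10.8 next round, worth 0.42 × 10.8 = 4.536 now, so the retailer offers 4.536, keeping 115.464.
Round 2 (the supplier proposes): the retailer can get 115.464 next round, worth 0.91 × 115.464 = 105.07224 now. The supplier offers 105.07224 and keeps 120 − 105.07224 = 14.92776.
Round 1 (the retailer proposes): the supplier can get 14.92776 next round, worth 0.42 × 14.92776 = 6.2696592 now. The retailer offers 6.2696592 and keeps 120 − 6.2696592 = 113.7303408.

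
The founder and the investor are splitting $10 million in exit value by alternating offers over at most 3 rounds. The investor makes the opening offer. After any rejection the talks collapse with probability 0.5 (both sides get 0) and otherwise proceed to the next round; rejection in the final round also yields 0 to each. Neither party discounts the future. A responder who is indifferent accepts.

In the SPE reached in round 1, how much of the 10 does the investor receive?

7.5

By backward induction:
Round 3 (the investor proposes): rejection yields 0 for the founder; the investor offers 0 and keeps 10.
Round 2 (the founder proposes): rejecting gives the investor an expected 0.5 × 10 = 5, so the founder offers 5, keeping 5.
Round 1 (the investor proposes): rejecting gives the founder an expected 0.5 × 5 = 2.5, so the investor offers 2.5, keeping 7.5.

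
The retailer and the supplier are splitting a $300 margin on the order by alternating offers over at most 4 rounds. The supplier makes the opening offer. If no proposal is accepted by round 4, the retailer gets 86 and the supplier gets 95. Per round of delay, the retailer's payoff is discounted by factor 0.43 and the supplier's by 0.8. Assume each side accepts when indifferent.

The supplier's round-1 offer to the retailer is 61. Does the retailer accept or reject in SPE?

Accept

Round 4 (the retailer proposes): the supplier gets 95 if talks fail, so the retailer offers 95 and keeps 205.
Round 3 (the supplier proposes): the retailer can get 205 next round, worth 0.43 × 205 = 88.15 now. The supplier offers 88.15 and keeps 300 − 88.15 = 211.85.
Round 2 (the retailer proposes): the supplier can get 211.85 next round, worth 0.8 × 211.85 = 169.48 now, so the retailer offers 169.48, keeping 130.52.
So by rejecting in round 1, the retailer gets 130.52 next round, worth 0.43 × 130.52 = 56.1236 now.
Offer 61 ≥ 56.1236, so the retailer accepts.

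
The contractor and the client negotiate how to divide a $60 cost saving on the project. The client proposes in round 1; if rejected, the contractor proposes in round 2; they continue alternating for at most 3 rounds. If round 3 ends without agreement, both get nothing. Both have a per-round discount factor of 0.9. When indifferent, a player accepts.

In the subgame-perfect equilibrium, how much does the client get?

54.6

Round 3 (the client proposes): rejection yields 0 for the contractor; the client offers 0 and keeps 60.
Round 2 (the contractor proposes): the client can get 60 next round, worth 0.9 × 60 = 54 now, so the contractor offers 54, keeping 6.
Round 1 (the client proposes): the contractor can get 6 next round, worth 0.9 × 6 = 5.4 now. The client offers 5.4 and keeps 60 − 5.4 = 54.6.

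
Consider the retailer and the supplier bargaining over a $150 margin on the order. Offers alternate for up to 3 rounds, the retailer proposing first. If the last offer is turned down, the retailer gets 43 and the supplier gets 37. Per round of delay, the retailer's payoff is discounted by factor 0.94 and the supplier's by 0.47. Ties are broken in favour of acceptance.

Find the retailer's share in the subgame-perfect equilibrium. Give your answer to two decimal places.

By backward induction:
Round 3 (the retailer proposes): the supplier gets 37 if talks fail, so the retailer offers 37 and keeps 113.
Round 2 (the supplier proposes): the retailer can get 113 next round, worth 0.94 × 113 = 106.22 now. The supplier offers 106.22 and keeps 150 − 106.22 = 43.78.
Round 1 (the retailer proposes): the supplier can get 43.78 next round, worth 0.47 × 43.78 = 20.5766 now; the retailer offers that and keeps 129.4234.

129.42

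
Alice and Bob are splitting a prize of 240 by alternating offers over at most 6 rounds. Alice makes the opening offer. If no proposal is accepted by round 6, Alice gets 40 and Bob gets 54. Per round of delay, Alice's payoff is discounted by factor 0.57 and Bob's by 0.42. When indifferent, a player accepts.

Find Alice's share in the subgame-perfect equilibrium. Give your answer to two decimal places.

181.47

Solve by backward induction from round 6.
Round 6 (Bob proposes): Alice gets 40 if talks fail, so Bob offers 40 and keeps 200.
Round 5 (Alice proposes): Bob can get 200 next round, worth 0.42 × 200 = 84 now, so Alice offers 84, keeping 156.
Round 4 (Bob proposes): Alice can get 156 next round, worth 0.57 × 156 = 88.92 now; Bob offers that and keeps 151.08.
Round 3 (Alice proposes): Bob can get 151.08 next round, worth 0.42 × 151.08 = 63.4536 now, so Alice offers 63.4536, keeping 176.5464.
Round 2 (Bob proposes): Alice can get 176.5464 next round, worth 0.57 × 176.5464 = 100.631448 now, so Bob offers 100.631448, keeping 139.368552.
Round 1 (Alice proposes): Bob can get 139.368552 next round, worth 0.42 × 139.368552 = 58.53479184 now; Alice offers that and keeps 181.46520816.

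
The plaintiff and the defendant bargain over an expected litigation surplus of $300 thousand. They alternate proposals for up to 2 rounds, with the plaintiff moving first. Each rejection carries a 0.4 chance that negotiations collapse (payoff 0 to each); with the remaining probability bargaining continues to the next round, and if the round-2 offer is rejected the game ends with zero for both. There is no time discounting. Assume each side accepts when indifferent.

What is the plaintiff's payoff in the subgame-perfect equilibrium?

Round 2 (the defendant proposes): rejection yields 0 for the plaintiff; the defendant offers 0 and keeps 300.
Round 1 (the plaintiff proposes): rejecting gives the defendant an expected 0.6 × 300 = 180. The plaintiff offers 180 and keeps 300 − 180 = 120.

120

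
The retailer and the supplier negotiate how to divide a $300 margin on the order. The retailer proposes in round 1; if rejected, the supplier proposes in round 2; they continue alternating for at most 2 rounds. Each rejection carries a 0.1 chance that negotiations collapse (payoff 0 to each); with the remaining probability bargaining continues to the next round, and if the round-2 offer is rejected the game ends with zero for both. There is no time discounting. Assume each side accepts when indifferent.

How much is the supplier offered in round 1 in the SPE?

270

Round 2 (the supplier proposes): the retailer will accept anything ≥ 0, so the supplier offers 0 and keeps 300.
Round 1 (the retailer proposes): rejecting gives the supplier an expected 0.9 × 300 = 270, so the retailer offers 270, keeping 30.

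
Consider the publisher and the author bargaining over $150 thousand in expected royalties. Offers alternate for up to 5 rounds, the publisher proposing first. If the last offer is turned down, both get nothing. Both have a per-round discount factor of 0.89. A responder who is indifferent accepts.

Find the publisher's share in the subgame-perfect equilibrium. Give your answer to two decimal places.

Round 5 (the publisher proposes): rejection yields 0 for the author; the publisher offers 0 and keeps 150.
Round 4 (the author proposes): the publisher can get 150 next round, worth 0.89 × 150 = 133.5 now. The author offers 133.5 and keeps 150 − 133.5 = 16.5.
Round 3 (the publisher proposes): the author can get 16.5 next round, worth 0.89 × 16.5 = 14.685 now. The publisher offers 14.685 and keeps 150 − 14.685 = 135.315.
Round 2 (the author proposes): the publisher can get 135.315 next round, worth 0.89 × 135.315 = 120.43035 now, so the author offers 120.43035, keeping 29.56965.
Round 1 (the publisher proposes): the author can get 29.56965 next round, worth 0.89 × 29.56965 = 26.3169885 now, so the publisher offers 26.3169885, keeping 123.6830115.

123.68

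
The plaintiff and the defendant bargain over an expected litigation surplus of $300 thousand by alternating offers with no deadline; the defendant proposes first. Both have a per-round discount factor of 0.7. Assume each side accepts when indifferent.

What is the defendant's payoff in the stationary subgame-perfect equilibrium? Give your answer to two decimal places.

When the defendant proposes, the plaintiff accepts any offer worth at least 0.7 times what the plaintiff would get by proposing next round; and vice versa.
This gives x = 300 − 0.7y and y = 300 − 0.7x, where x and y are each side's share when it proposes.
Hence (1 − 0.7·0.7)x = 300(1 − 0.7), i.e. 0.51·x = 90.
x ≈ 176.4706; the plaintiff's share is 300 − x ≈ 123.5294.

176.47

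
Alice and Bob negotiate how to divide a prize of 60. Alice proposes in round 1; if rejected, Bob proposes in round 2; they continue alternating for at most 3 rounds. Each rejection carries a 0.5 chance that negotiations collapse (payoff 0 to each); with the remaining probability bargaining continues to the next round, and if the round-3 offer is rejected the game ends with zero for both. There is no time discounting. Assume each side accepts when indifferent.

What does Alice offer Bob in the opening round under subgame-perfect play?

Round 3 (Alice proposes): rejection yields 0 for Bob; Alice offers 0 and keeps 60.
Round 2 (Bob proposes): rejecting gives Alice an expected 0.5 × 60 = 30; Bob offers that and keeps 30.
Round 1 (Alice proposes): rejecting gives Bob an expected 0.5 × 30 = 15, so Alice offers 15, keeping 45.

15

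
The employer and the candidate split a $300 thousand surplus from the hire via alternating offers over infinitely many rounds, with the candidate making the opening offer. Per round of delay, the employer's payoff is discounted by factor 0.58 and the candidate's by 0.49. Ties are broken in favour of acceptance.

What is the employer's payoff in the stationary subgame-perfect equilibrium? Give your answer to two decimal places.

Let x be the candidate's share when the candidate proposes and y be the employer's share when the employer proposes.
The employer accepts iff offered ≥ 0.58·y, so x = 300 − 0.58y. Symmetrically y = 300 − 0.49x.
Substituting: x = 300 − 0.58(300 − 0.49x), giving x(1 − 0.49·0.58) = 300(1 − 0.58).
So x = 300 × 0.42 / 0.7158 ≈ 176.0268, and the employer receives 300 − x ≈ 123.9732.

123.97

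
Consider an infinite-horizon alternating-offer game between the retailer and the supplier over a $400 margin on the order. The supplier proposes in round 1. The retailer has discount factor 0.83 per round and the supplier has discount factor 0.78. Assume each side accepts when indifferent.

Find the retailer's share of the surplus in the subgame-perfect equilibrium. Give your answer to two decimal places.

207.15

Let x be the supplier's share when the supplier proposes and y be the retailer's share when the retailer proposes.
The retailer accepts iff offered ≥ 0.83·y, so x = 400 − 0.83y. Symmetrically y = 400 − 0.78x.
Substituting: x = 400 − 0.83(400 − 0.78x), giving x(1 − 0.78·0.83) = 400(1 − 0.83).
So x = 400 × 0.17 / 0.3526 ≈ 192.8531, and the retailer receives 400 − x ≈ 207.1469.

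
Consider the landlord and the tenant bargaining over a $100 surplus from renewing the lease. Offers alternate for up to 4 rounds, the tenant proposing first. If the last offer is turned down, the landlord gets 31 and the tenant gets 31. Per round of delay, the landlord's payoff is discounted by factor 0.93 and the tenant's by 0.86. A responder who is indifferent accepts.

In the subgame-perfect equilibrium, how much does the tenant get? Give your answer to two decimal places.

35.66

Round 4 (the landlord proposes): the tenant gets 31 if talks fail, so the landlord offers 31 and keeps 69.
Round 3 (the tenant proposes): the landlord can get 69 next round, worth 0.93 × 69 = 64.17 now. The tenant offers 64.17 and keeps 100 − 64.17 = 35.83.
Round 2 (the landlord proposes): the tenant can get 35.83 next round, worth 0.86 × 35.83 = 30.8138 now. The landlord offers 30.8138 and keeps 100 − 30.8138 = 69.1862.
Round 1 (the tenant proposes): the landlord can get 69.1862 next round, worth 0.93 × 69.1862 = 64.343166 now; the tenant offers that and keeps 35.656834.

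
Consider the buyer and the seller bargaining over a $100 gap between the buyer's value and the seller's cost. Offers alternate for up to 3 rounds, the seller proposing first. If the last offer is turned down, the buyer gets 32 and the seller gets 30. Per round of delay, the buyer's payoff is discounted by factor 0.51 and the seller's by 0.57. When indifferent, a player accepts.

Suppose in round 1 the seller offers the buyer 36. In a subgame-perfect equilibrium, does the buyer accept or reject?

Accept

Work out the buyer's continuation value if the offer is rejected.
Round 3 (the seller proposes): the buyer gets 32 if talks fail, so the seller offers 32 and keeps 68.
Round 2 (the buyer proposes): the seller can get 68 next round, worth 0.57 × 68 = 38.76 now; the buyer offers that and keeps 61.24.
So by rejecting in round 1, the buyer gets 61.24 next round, worth 0.51 × 61.24 = 31.2324 now.
Offer 36 ≥ 31.2324, so the buyer accepts.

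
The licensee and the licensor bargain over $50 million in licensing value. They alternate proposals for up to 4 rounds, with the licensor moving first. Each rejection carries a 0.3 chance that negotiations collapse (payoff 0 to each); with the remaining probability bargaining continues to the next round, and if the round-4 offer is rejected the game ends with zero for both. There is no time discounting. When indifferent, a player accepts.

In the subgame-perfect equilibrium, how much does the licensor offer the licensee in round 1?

27.65

Round 4 (the licensee proposes): the licensor will accept anything ≥ 0, so the licensee offers 0 and keeps 50.
Round 3 (the licensor proposes): rejecting gives the licensee an expected 0.7 × 50 = 35, so the licensor offers 35, keeping 15.
Round 2 (the licensee proposes): rejecting gives the licensor an expected 0.7 × 15 = 10.5. The licensee offers 10.5 and keeps 50 − 10.5 = 39.5.
Round 1 (the licensor proposes): rejecting gives the licensee an expected 0.7 × 39.5 = 27.65, so the licensor offers 27.65, keeping 22.35.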